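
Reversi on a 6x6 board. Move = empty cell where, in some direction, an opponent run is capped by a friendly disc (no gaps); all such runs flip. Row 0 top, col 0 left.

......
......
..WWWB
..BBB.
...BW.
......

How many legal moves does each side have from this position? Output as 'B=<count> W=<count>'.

Answer: B=9 W=4

Derivation:
-- B to move --
(1,1): flips 1 -> legal
(1,2): flips 2 -> legal
(1,3): flips 1 -> legal
(1,4): flips 2 -> legal
(1,5): flips 1 -> legal
(2,1): flips 3 -> legal
(3,1): no bracket -> illegal
(3,5): no bracket -> illegal
(4,5): flips 1 -> legal
(5,3): no bracket -> illegal
(5,4): flips 1 -> legal
(5,5): flips 1 -> legal
B mobility = 9
-- W to move --
(1,4): no bracket -> illegal
(1,5): no bracket -> illegal
(2,1): no bracket -> illegal
(3,1): no bracket -> illegal
(3,5): no bracket -> illegal
(4,1): flips 1 -> legal
(4,2): flips 3 -> legal
(4,5): flips 1 -> legal
(5,2): no bracket -> illegal
(5,3): flips 2 -> legal
(5,4): no bracket -> illegal
W mobility = 4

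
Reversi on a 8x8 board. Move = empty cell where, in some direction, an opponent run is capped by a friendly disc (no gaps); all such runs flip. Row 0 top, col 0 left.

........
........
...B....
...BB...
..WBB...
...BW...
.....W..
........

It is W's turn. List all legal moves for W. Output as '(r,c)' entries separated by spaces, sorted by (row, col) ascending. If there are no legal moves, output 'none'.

(1,2): no bracket -> illegal
(1,3): no bracket -> illegal
(1,4): no bracket -> illegal
(2,2): no bracket -> illegal
(2,4): flips 3 -> legal
(2,5): no bracket -> illegal
(3,2): flips 1 -> legal
(3,5): no bracket -> illegal
(4,5): flips 2 -> legal
(5,2): flips 1 -> legal
(5,5): no bracket -> illegal
(6,2): no bracket -> illegal
(6,3): no bracket -> illegal
(6,4): flips 1 -> legal

Answer: (2,4) (3,2) (4,5) (5,2) (6,4)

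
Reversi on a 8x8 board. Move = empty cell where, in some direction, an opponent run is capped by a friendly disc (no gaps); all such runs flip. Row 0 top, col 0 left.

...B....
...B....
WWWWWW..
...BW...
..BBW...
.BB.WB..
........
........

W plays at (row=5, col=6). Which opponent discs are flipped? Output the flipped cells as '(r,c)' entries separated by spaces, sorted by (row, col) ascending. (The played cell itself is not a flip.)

Dir NW: first cell '.' (not opp) -> no flip
Dir N: first cell '.' (not opp) -> no flip
Dir NE: first cell '.' (not opp) -> no flip
Dir W: opp run (5,5) capped by W -> flip
Dir E: first cell '.' (not opp) -> no flip
Dir SW: first cell '.' (not opp) -> no flip
Dir S: first cell '.' (not opp) -> no flip
Dir SE: first cell '.' (not opp) -> no flip

Answer: (5,5)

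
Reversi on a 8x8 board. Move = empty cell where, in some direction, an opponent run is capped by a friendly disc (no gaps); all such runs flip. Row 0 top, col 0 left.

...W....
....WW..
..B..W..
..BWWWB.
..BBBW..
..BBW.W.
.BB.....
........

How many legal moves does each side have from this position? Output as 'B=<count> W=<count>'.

-- B to move --
(0,2): no bracket -> illegal
(0,4): no bracket -> illegal
(0,5): no bracket -> illegal
(0,6): no bracket -> illegal
(1,2): no bracket -> illegal
(1,3): no bracket -> illegal
(1,6): flips 2 -> legal
(2,3): flips 1 -> legal
(2,4): flips 2 -> legal
(2,6): flips 1 -> legal
(4,6): flips 1 -> legal
(4,7): no bracket -> illegal
(5,5): flips 1 -> legal
(5,7): no bracket -> illegal
(6,3): flips 2 -> legal
(6,4): flips 1 -> legal
(6,5): flips 1 -> legal
(6,6): no bracket -> illegal
(6,7): no bracket -> illegal
B mobility = 9
-- W to move --
(1,1): flips 1 -> legal
(1,2): no bracket -> illegal
(1,3): no bracket -> illegal
(2,1): flips 2 -> legal
(2,3): no bracket -> illegal
(2,6): no bracket -> illegal
(2,7): flips 1 -> legal
(3,1): flips 1 -> legal
(3,7): flips 1 -> legal
(4,1): flips 3 -> legal
(4,6): no bracket -> illegal
(4,7): flips 1 -> legal
(5,0): no bracket -> illegal
(5,1): flips 3 -> legal
(5,5): flips 1 -> legal
(6,0): no bracket -> illegal
(6,3): flips 2 -> legal
(6,4): no bracket -> illegal
(7,0): flips 3 -> legal
(7,1): flips 3 -> legal
(7,2): no bracket -> illegal
(7,3): no bracket -> illegal
W mobility = 12

Answer: B=9 W=12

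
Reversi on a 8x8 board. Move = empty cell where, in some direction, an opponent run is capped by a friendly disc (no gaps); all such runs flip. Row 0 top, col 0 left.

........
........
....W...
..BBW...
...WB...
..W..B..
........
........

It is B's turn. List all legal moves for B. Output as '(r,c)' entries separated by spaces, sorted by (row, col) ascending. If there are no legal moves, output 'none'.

(1,3): no bracket -> illegal
(1,4): flips 2 -> legal
(1,5): flips 1 -> legal
(2,3): no bracket -> illegal
(2,5): no bracket -> illegal
(3,5): flips 1 -> legal
(4,1): no bracket -> illegal
(4,2): flips 1 -> legal
(4,5): no bracket -> illegal
(5,1): no bracket -> illegal
(5,3): flips 1 -> legal
(5,4): flips 1 -> legal
(6,1): no bracket -> illegal
(6,2): no bracket -> illegal
(6,3): no bracket -> illegal

Answer: (1,4) (1,5) (3,5) (4,2) (5,3) (5,4)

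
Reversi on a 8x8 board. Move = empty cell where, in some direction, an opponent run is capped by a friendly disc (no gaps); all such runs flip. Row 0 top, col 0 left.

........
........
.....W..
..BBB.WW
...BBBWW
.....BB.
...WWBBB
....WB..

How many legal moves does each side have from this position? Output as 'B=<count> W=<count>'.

-- B to move --
(1,4): no bracket -> illegal
(1,5): no bracket -> illegal
(1,6): flips 1 -> legal
(2,4): no bracket -> illegal
(2,6): flips 2 -> legal
(2,7): flips 1 -> legal
(3,5): no bracket -> illegal
(5,2): no bracket -> illegal
(5,3): flips 1 -> legal
(5,4): no bracket -> illegal
(5,7): no bracket -> illegal
(6,2): flips 2 -> legal
(7,2): no bracket -> illegal
(7,3): flips 2 -> legal
B mobility = 6
-- W to move --
(2,1): no bracket -> illegal
(2,2): no bracket -> illegal
(2,3): no bracket -> illegal
(2,4): no bracket -> illegal
(3,1): no bracket -> illegal
(3,5): no bracket -> illegal
(4,1): no bracket -> illegal
(4,2): flips 3 -> legal
(5,2): flips 2 -> legal
(5,3): no bracket -> illegal
(5,4): flips 1 -> legal
(5,7): no bracket -> illegal
(7,6): flips 3 -> legal
(7,7): no bracket -> illegal
W mobility = 4

Answer: B=6 W=4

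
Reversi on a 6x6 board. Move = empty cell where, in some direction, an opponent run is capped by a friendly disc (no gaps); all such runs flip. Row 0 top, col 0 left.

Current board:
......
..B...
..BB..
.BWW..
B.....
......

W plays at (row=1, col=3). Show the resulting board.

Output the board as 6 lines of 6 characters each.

Place W at (1,3); scan 8 dirs for brackets.
Dir NW: first cell '.' (not opp) -> no flip
Dir N: first cell '.' (not opp) -> no flip
Dir NE: first cell '.' (not opp) -> no flip
Dir W: opp run (1,2), next='.' -> no flip
Dir E: first cell '.' (not opp) -> no flip
Dir SW: opp run (2,2) (3,1) (4,0), next=edge -> no flip
Dir S: opp run (2,3) capped by W -> flip
Dir SE: first cell '.' (not opp) -> no flip
All flips: (2,3)

Answer: ......
..BW..
..BW..
.BWW..
B.....
......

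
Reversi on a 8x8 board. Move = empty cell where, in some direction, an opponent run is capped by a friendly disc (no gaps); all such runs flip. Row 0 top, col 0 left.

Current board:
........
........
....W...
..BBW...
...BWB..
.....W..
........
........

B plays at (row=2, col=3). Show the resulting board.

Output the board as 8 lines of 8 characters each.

Place B at (2,3); scan 8 dirs for brackets.
Dir NW: first cell '.' (not opp) -> no flip
Dir N: first cell '.' (not opp) -> no flip
Dir NE: first cell '.' (not opp) -> no flip
Dir W: first cell '.' (not opp) -> no flip
Dir E: opp run (2,4), next='.' -> no flip
Dir SW: first cell 'B' (not opp) -> no flip
Dir S: first cell 'B' (not opp) -> no flip
Dir SE: opp run (3,4) capped by B -> flip
All flips: (3,4)

Answer: ........
........
...BW...
..BBB...
...BWB..
.....W..
........
........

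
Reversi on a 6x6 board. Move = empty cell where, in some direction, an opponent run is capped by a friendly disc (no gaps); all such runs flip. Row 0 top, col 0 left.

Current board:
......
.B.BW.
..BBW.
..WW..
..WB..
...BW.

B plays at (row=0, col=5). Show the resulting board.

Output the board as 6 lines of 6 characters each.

Place B at (0,5); scan 8 dirs for brackets.
Dir NW: edge -> no flip
Dir N: edge -> no flip
Dir NE: edge -> no flip
Dir W: first cell '.' (not opp) -> no flip
Dir E: edge -> no flip
Dir SW: opp run (1,4) capped by B -> flip
Dir S: first cell '.' (not opp) -> no flip
Dir SE: edge -> no flip
All flips: (1,4)

Answer: .....B
.B.BB.
..BBW.
..WW..
..WB..
...BW.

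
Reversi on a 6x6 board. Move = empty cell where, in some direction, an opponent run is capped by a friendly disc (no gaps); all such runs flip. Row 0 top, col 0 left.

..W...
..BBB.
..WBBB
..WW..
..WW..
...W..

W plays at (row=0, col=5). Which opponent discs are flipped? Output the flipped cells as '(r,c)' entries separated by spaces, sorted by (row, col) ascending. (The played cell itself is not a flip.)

Dir NW: edge -> no flip
Dir N: edge -> no flip
Dir NE: edge -> no flip
Dir W: first cell '.' (not opp) -> no flip
Dir E: edge -> no flip
Dir SW: opp run (1,4) (2,3) capped by W -> flip
Dir S: first cell '.' (not opp) -> no flip
Dir SE: edge -> no flip

Answer: (1,4) (2,3)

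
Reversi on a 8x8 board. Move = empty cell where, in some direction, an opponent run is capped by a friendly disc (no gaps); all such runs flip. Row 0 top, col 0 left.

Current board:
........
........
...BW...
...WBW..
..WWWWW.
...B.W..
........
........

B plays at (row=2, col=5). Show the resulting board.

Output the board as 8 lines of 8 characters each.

Place B at (2,5); scan 8 dirs for brackets.
Dir NW: first cell '.' (not opp) -> no flip
Dir N: first cell '.' (not opp) -> no flip
Dir NE: first cell '.' (not opp) -> no flip
Dir W: opp run (2,4) capped by B -> flip
Dir E: first cell '.' (not opp) -> no flip
Dir SW: first cell 'B' (not opp) -> no flip
Dir S: opp run (3,5) (4,5) (5,5), next='.' -> no flip
Dir SE: first cell '.' (not opp) -> no flip
All flips: (2,4)

Answer: ........
........
...BBB..
...WBW..
..WWWWW.
...B.W..
........
........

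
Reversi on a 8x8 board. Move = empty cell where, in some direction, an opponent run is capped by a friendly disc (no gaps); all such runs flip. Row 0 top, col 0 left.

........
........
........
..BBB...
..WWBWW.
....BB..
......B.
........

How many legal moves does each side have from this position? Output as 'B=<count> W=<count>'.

Answer: B=9 W=8

Derivation:
-- B to move --
(3,1): no bracket -> illegal
(3,5): flips 1 -> legal
(3,6): flips 1 -> legal
(3,7): flips 1 -> legal
(4,1): flips 2 -> legal
(4,7): flips 2 -> legal
(5,1): flips 1 -> legal
(5,2): flips 2 -> legal
(5,3): flips 1 -> legal
(5,6): flips 1 -> legal
(5,7): no bracket -> illegal
B mobility = 9
-- W to move --
(2,1): flips 1 -> legal
(2,2): flips 1 -> legal
(2,3): flips 2 -> legal
(2,4): flips 1 -> legal
(2,5): flips 1 -> legal
(3,1): no bracket -> illegal
(3,5): no bracket -> illegal
(4,1): no bracket -> illegal
(5,3): no bracket -> illegal
(5,6): no bracket -> illegal
(5,7): no bracket -> illegal
(6,3): flips 1 -> legal
(6,4): flips 1 -> legal
(6,5): flips 2 -> legal
(6,7): no bracket -> illegal
(7,5): no bracket -> illegal
(7,6): no bracket -> illegal
(7,7): no bracket -> illegal
W mobility = 8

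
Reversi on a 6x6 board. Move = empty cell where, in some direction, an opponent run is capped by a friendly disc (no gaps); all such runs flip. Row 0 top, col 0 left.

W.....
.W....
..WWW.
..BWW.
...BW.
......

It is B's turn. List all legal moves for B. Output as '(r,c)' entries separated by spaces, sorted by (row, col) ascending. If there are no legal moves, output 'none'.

(0,1): no bracket -> illegal
(0,2): no bracket -> illegal
(1,0): no bracket -> illegal
(1,2): flips 1 -> legal
(1,3): flips 2 -> legal
(1,4): flips 1 -> legal
(1,5): no bracket -> illegal
(2,0): no bracket -> illegal
(2,1): no bracket -> illegal
(2,5): flips 1 -> legal
(3,1): no bracket -> illegal
(3,5): flips 2 -> legal
(4,2): no bracket -> illegal
(4,5): flips 1 -> legal
(5,3): no bracket -> illegal
(5,4): no bracket -> illegal
(5,5): no bracket -> illegal

Answer: (1,2) (1,3) (1,4) (2,5) (3,5) (4,5)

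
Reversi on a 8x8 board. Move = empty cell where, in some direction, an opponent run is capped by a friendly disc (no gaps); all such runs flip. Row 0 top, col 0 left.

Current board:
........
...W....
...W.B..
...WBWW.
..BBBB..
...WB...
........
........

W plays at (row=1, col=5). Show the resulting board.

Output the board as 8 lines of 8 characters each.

Answer: ........
...W.W..
...W.W..
...WBWW.
..BBBB..
...WB...
........
........

Derivation:
Place W at (1,5); scan 8 dirs for brackets.
Dir NW: first cell '.' (not opp) -> no flip
Dir N: first cell '.' (not opp) -> no flip
Dir NE: first cell '.' (not opp) -> no flip
Dir W: first cell '.' (not opp) -> no flip
Dir E: first cell '.' (not opp) -> no flip
Dir SW: first cell '.' (not opp) -> no flip
Dir S: opp run (2,5) capped by W -> flip
Dir SE: first cell '.' (not opp) -> no flip
All flips: (2,5)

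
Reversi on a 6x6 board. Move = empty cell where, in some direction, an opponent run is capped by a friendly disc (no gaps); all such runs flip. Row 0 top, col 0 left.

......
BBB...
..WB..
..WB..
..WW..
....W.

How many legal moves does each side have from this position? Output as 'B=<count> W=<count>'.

-- B to move --
(1,3): no bracket -> illegal
(2,1): flips 1 -> legal
(3,1): flips 1 -> legal
(3,4): no bracket -> illegal
(4,1): flips 1 -> legal
(4,4): no bracket -> illegal
(4,5): no bracket -> illegal
(5,1): flips 1 -> legal
(5,2): flips 3 -> legal
(5,3): flips 1 -> legal
(5,5): no bracket -> illegal
B mobility = 6
-- W to move --
(0,0): flips 1 -> legal
(0,1): no bracket -> illegal
(0,2): flips 1 -> legal
(0,3): no bracket -> illegal
(1,3): flips 2 -> legal
(1,4): flips 1 -> legal
(2,0): no bracket -> illegal
(2,1): no bracket -> illegal
(2,4): flips 2 -> legal
(3,4): flips 1 -> legal
(4,4): flips 1 -> legal
W mobility = 7

Answer: B=6 W=7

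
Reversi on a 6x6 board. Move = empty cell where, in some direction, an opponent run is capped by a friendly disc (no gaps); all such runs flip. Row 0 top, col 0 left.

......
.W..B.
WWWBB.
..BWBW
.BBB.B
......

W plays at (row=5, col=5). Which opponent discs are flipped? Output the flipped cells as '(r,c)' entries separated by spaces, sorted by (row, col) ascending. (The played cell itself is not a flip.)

Dir NW: first cell '.' (not opp) -> no flip
Dir N: opp run (4,5) capped by W -> flip
Dir NE: edge -> no flip
Dir W: first cell '.' (not opp) -> no flip
Dir E: edge -> no flip
Dir SW: edge -> no flip
Dir S: edge -> no flip
Dir SE: edge -> no flip

Answer: (4,5)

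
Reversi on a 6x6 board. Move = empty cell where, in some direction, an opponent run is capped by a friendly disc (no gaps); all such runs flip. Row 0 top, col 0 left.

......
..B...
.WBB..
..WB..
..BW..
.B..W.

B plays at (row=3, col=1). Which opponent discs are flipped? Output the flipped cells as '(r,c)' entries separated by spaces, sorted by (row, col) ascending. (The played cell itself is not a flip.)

Dir NW: first cell '.' (not opp) -> no flip
Dir N: opp run (2,1), next='.' -> no flip
Dir NE: first cell 'B' (not opp) -> no flip
Dir W: first cell '.' (not opp) -> no flip
Dir E: opp run (3,2) capped by B -> flip
Dir SW: first cell '.' (not opp) -> no flip
Dir S: first cell '.' (not opp) -> no flip
Dir SE: first cell 'B' (not opp) -> no flip

Answer: (3,2)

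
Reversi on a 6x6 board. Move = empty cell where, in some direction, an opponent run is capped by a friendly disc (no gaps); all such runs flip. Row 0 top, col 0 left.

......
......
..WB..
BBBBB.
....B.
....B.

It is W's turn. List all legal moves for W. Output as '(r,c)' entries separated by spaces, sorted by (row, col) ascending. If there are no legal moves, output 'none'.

(1,2): no bracket -> illegal
(1,3): no bracket -> illegal
(1,4): no bracket -> illegal
(2,0): no bracket -> illegal
(2,1): no bracket -> illegal
(2,4): flips 1 -> legal
(2,5): no bracket -> illegal
(3,5): no bracket -> illegal
(4,0): flips 1 -> legal
(4,1): no bracket -> illegal
(4,2): flips 1 -> legal
(4,3): no bracket -> illegal
(4,5): no bracket -> illegal
(5,3): no bracket -> illegal
(5,5): flips 2 -> legal

Answer: (2,4) (4,0) (4,2) (5,5)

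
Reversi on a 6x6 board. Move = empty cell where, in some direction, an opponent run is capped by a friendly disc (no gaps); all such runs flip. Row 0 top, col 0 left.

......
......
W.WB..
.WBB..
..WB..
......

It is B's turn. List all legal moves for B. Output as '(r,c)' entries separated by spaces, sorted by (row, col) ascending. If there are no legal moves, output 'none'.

Answer: (1,1) (1,2) (2,1) (3,0) (4,1) (5,1) (5,2)

Derivation:
(1,0): no bracket -> illegal
(1,1): flips 1 -> legal
(1,2): flips 1 -> legal
(1,3): no bracket -> illegal
(2,1): flips 1 -> legal
(3,0): flips 1 -> legal
(4,0): no bracket -> illegal
(4,1): flips 1 -> legal
(5,1): flips 1 -> legal
(5,2): flips 1 -> legal
(5,3): no bracket -> illegal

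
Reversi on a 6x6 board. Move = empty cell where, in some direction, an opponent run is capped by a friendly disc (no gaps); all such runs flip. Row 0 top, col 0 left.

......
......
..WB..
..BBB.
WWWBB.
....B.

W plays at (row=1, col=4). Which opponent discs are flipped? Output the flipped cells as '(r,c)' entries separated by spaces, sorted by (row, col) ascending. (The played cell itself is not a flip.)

Dir NW: first cell '.' (not opp) -> no flip
Dir N: first cell '.' (not opp) -> no flip
Dir NE: first cell '.' (not opp) -> no flip
Dir W: first cell '.' (not opp) -> no flip
Dir E: first cell '.' (not opp) -> no flip
Dir SW: opp run (2,3) (3,2) capped by W -> flip
Dir S: first cell '.' (not opp) -> no flip
Dir SE: first cell '.' (not opp) -> no flip

Answer: (2,3) (3,2)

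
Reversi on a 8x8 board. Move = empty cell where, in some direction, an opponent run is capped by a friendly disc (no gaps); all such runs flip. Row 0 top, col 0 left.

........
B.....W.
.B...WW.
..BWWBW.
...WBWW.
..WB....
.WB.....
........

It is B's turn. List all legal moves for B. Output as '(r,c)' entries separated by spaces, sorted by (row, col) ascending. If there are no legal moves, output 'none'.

(0,5): no bracket -> illegal
(0,6): no bracket -> illegal
(0,7): no bracket -> illegal
(1,4): no bracket -> illegal
(1,5): flips 1 -> legal
(1,7): flips 1 -> legal
(2,2): flips 1 -> legal
(2,3): flips 2 -> legal
(2,4): flips 1 -> legal
(2,7): no bracket -> illegal
(3,7): flips 1 -> legal
(4,1): no bracket -> illegal
(4,2): flips 2 -> legal
(4,7): flips 2 -> legal
(5,0): no bracket -> illegal
(5,1): flips 1 -> legal
(5,4): flips 1 -> legal
(5,5): flips 1 -> legal
(5,6): no bracket -> illegal
(5,7): flips 1 -> legal
(6,0): flips 1 -> legal
(6,3): no bracket -> illegal
(7,0): no bracket -> illegal
(7,1): no bracket -> illegal
(7,2): no bracket -> illegal

Answer: (1,5) (1,7) (2,2) (2,3) (2,4) (3,7) (4,2) (4,7) (5,1) (5,4) (5,5) (5,7) (6,0)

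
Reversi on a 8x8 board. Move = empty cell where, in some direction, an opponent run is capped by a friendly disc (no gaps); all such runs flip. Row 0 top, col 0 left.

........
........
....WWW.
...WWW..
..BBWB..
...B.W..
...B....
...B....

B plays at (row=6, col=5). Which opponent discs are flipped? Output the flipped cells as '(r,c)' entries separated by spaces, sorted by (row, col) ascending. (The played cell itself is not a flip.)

Dir NW: first cell '.' (not opp) -> no flip
Dir N: opp run (5,5) capped by B -> flip
Dir NE: first cell '.' (not opp) -> no flip
Dir W: first cell '.' (not opp) -> no flip
Dir E: first cell '.' (not opp) -> no flip
Dir SW: first cell '.' (not opp) -> no flip
Dir S: first cell '.' (not opp) -> no flip
Dir SE: first cell '.' (not opp) -> no flip

Answer: (5,5)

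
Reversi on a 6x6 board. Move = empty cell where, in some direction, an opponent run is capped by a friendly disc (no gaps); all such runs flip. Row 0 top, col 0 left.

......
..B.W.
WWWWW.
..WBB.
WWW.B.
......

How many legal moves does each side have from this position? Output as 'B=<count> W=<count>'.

Answer: B=8 W=8

Derivation:
-- B to move --
(0,3): no bracket -> illegal
(0,4): flips 2 -> legal
(0,5): no bracket -> illegal
(1,0): no bracket -> illegal
(1,1): flips 1 -> legal
(1,3): flips 1 -> legal
(1,5): flips 1 -> legal
(2,5): no bracket -> illegal
(3,0): flips 1 -> legal
(3,1): flips 1 -> legal
(3,5): no bracket -> illegal
(4,3): no bracket -> illegal
(5,0): no bracket -> illegal
(5,1): flips 1 -> legal
(5,2): flips 3 -> legal
(5,3): no bracket -> illegal
B mobility = 8
-- W to move --
(0,1): flips 1 -> legal
(0,2): flips 1 -> legal
(0,3): flips 1 -> legal
(1,1): no bracket -> illegal
(1,3): no bracket -> illegal
(2,5): no bracket -> illegal
(3,5): flips 2 -> legal
(4,3): flips 1 -> legal
(4,5): flips 1 -> legal
(5,3): no bracket -> illegal
(5,4): flips 2 -> legal
(5,5): flips 2 -> legal
W mobility = 8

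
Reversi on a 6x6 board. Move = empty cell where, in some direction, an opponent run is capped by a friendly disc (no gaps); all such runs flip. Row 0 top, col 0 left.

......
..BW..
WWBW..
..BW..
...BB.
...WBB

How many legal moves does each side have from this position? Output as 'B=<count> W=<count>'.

-- B to move --
(0,2): no bracket -> illegal
(0,3): flips 3 -> legal
(0,4): flips 1 -> legal
(1,0): flips 1 -> legal
(1,1): no bracket -> illegal
(1,4): flips 2 -> legal
(2,4): flips 1 -> legal
(3,0): flips 1 -> legal
(3,1): no bracket -> illegal
(3,4): flips 2 -> legal
(4,2): no bracket -> illegal
(5,2): flips 1 -> legal
B mobility = 8
-- W to move --
(0,1): flips 1 -> legal
(0,2): no bracket -> illegal
(0,3): flips 1 -> legal
(1,1): flips 2 -> legal
(3,1): flips 2 -> legal
(3,4): no bracket -> illegal
(3,5): flips 1 -> legal
(4,1): flips 1 -> legal
(4,2): no bracket -> illegal
(4,5): no bracket -> illegal
(5,2): no bracket -> illegal
W mobility = 6

Answer: B=8 W=6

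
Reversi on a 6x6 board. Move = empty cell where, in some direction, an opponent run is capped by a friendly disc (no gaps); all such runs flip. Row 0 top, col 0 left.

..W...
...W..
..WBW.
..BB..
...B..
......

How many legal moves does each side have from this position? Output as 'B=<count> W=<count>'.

-- B to move --
(0,1): no bracket -> illegal
(0,3): flips 1 -> legal
(0,4): no bracket -> illegal
(1,1): flips 1 -> legal
(1,2): flips 1 -> legal
(1,4): no bracket -> illegal
(1,5): flips 1 -> legal
(2,1): flips 1 -> legal
(2,5): flips 1 -> legal
(3,1): no bracket -> illegal
(3,4): no bracket -> illegal
(3,5): no bracket -> illegal
B mobility = 6
-- W to move --
(1,2): no bracket -> illegal
(1,4): no bracket -> illegal
(2,1): no bracket -> illegal
(3,1): no bracket -> illegal
(3,4): no bracket -> illegal
(4,1): no bracket -> illegal
(4,2): flips 2 -> legal
(4,4): flips 1 -> legal
(5,2): no bracket -> illegal
(5,3): flips 3 -> legal
(5,4): no bracket -> illegal
W mobility = 3

Answer: B=6 W=3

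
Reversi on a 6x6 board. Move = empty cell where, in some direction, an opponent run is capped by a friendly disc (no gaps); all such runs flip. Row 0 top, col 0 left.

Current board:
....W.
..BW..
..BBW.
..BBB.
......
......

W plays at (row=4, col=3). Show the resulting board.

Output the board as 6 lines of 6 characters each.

Answer: ....W.
..BW..
..BWW.
..BWB.
...W..
......

Derivation:
Place W at (4,3); scan 8 dirs for brackets.
Dir NW: opp run (3,2), next='.' -> no flip
Dir N: opp run (3,3) (2,3) capped by W -> flip
Dir NE: opp run (3,4), next='.' -> no flip
Dir W: first cell '.' (not opp) -> no flip
Dir E: first cell '.' (not opp) -> no flip
Dir SW: first cell '.' (not opp) -> no flip
Dir S: first cell '.' (not opp) -> no flip
Dir SE: first cell '.' (not opp) -> no flip
All flips: (2,3) (3,3)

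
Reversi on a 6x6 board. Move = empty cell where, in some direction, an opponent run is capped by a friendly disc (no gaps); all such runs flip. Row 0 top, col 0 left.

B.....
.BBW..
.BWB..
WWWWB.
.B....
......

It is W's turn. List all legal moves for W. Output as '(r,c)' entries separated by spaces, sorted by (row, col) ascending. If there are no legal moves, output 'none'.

Answer: (0,1) (0,2) (0,3) (1,0) (1,4) (2,0) (2,4) (3,5) (5,0) (5,1) (5,2)

Derivation:
(0,1): flips 2 -> legal
(0,2): flips 1 -> legal
(0,3): flips 2 -> legal
(1,0): flips 3 -> legal
(1,4): flips 1 -> legal
(2,0): flips 1 -> legal
(2,4): flips 1 -> legal
(2,5): no bracket -> illegal
(3,5): flips 1 -> legal
(4,0): no bracket -> illegal
(4,2): no bracket -> illegal
(4,3): no bracket -> illegal
(4,4): no bracket -> illegal
(4,5): no bracket -> illegal
(5,0): flips 1 -> legal
(5,1): flips 1 -> legal
(5,2): flips 1 -> legal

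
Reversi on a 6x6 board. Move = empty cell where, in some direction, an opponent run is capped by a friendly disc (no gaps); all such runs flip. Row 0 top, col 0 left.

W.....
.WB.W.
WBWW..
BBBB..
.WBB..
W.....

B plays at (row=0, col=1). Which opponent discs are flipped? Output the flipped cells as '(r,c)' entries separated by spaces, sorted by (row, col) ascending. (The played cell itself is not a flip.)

Dir NW: edge -> no flip
Dir N: edge -> no flip
Dir NE: edge -> no flip
Dir W: opp run (0,0), next=edge -> no flip
Dir E: first cell '.' (not opp) -> no flip
Dir SW: first cell '.' (not opp) -> no flip
Dir S: opp run (1,1) capped by B -> flip
Dir SE: first cell 'B' (not opp) -> no flip

Answer: (1,1)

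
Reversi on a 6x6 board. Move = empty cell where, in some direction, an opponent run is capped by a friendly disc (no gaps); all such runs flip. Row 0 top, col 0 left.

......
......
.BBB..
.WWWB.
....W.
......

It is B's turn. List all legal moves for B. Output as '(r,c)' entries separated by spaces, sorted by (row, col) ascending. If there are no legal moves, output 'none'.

Answer: (3,0) (4,0) (4,1) (4,2) (4,3) (5,4) (5,5)

Derivation:
(2,0): no bracket -> illegal
(2,4): no bracket -> illegal
(3,0): flips 3 -> legal
(3,5): no bracket -> illegal
(4,0): flips 1 -> legal
(4,1): flips 2 -> legal
(4,2): flips 1 -> legal
(4,3): flips 2 -> legal
(4,5): no bracket -> illegal
(5,3): no bracket -> illegal
(5,4): flips 1 -> legal
(5,5): flips 2 -> legal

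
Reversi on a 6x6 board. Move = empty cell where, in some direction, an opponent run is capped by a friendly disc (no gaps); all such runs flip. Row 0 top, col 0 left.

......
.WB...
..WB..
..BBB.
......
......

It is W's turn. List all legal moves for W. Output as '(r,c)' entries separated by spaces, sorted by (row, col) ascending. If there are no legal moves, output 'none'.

Answer: (0,2) (1,3) (2,4) (4,2) (4,4)

Derivation:
(0,1): no bracket -> illegal
(0,2): flips 1 -> legal
(0,3): no bracket -> illegal
(1,3): flips 1 -> legal
(1,4): no bracket -> illegal
(2,1): no bracket -> illegal
(2,4): flips 1 -> legal
(2,5): no bracket -> illegal
(3,1): no bracket -> illegal
(3,5): no bracket -> illegal
(4,1): no bracket -> illegal
(4,2): flips 1 -> legal
(4,3): no bracket -> illegal
(4,4): flips 1 -> legal
(4,5): no bracket -> illegal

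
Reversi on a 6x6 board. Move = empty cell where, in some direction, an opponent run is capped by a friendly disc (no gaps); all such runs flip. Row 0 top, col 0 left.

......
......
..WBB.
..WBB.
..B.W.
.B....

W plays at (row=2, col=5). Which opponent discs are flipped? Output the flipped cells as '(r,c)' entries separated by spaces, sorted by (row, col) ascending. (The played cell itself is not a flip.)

Answer: (2,3) (2,4)

Derivation:
Dir NW: first cell '.' (not opp) -> no flip
Dir N: first cell '.' (not opp) -> no flip
Dir NE: edge -> no flip
Dir W: opp run (2,4) (2,3) capped by W -> flip
Dir E: edge -> no flip
Dir SW: opp run (3,4), next='.' -> no flip
Dir S: first cell '.' (not opp) -> no flip
Dir SE: edge -> no flip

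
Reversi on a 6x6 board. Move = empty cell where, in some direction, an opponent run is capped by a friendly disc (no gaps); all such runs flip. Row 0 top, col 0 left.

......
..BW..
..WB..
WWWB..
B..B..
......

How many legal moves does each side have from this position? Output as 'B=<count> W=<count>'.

Answer: B=8 W=9

Derivation:
-- B to move --
(0,2): no bracket -> illegal
(0,3): flips 1 -> legal
(0,4): flips 3 -> legal
(1,1): flips 1 -> legal
(1,4): flips 1 -> legal
(2,0): flips 1 -> legal
(2,1): flips 2 -> legal
(2,4): no bracket -> illegal
(4,1): flips 1 -> legal
(4,2): flips 2 -> legal
B mobility = 8
-- W to move --
(0,1): no bracket -> illegal
(0,2): flips 1 -> legal
(0,3): no bracket -> illegal
(1,1): flips 1 -> legal
(1,4): flips 1 -> legal
(2,1): no bracket -> illegal
(2,4): flips 1 -> legal
(3,4): flips 1 -> legal
(4,1): no bracket -> illegal
(4,2): no bracket -> illegal
(4,4): flips 1 -> legal
(5,0): flips 1 -> legal
(5,1): no bracket -> illegal
(5,2): no bracket -> illegal
(5,3): flips 3 -> legal
(5,4): flips 1 -> legal
W mobility = 9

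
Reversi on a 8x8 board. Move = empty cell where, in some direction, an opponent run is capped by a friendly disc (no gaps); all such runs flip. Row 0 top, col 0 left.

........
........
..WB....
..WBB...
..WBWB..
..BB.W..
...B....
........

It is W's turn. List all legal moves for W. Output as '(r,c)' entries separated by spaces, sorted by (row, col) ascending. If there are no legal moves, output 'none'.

Answer: (1,4) (2,4) (3,5) (4,6) (5,4) (6,2) (6,4)

Derivation:
(1,2): no bracket -> illegal
(1,3): no bracket -> illegal
(1,4): flips 1 -> legal
(2,4): flips 3 -> legal
(2,5): no bracket -> illegal
(3,5): flips 3 -> legal
(3,6): no bracket -> illegal
(4,1): no bracket -> illegal
(4,6): flips 1 -> legal
(5,1): no bracket -> illegal
(5,4): flips 1 -> legal
(5,6): no bracket -> illegal
(6,1): no bracket -> illegal
(6,2): flips 2 -> legal
(6,4): flips 1 -> legal
(7,2): no bracket -> illegal
(7,3): no bracket -> illegal
(7,4): no bracket -> illegal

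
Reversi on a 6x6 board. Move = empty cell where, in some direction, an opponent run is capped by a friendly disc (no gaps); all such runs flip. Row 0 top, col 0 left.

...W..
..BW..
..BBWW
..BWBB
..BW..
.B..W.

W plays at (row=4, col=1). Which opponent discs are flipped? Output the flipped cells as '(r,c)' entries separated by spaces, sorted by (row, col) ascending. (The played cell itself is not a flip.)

Answer: (4,2)

Derivation:
Dir NW: first cell '.' (not opp) -> no flip
Dir N: first cell '.' (not opp) -> no flip
Dir NE: opp run (3,2) (2,3), next='.' -> no flip
Dir W: first cell '.' (not opp) -> no flip
Dir E: opp run (4,2) capped by W -> flip
Dir SW: first cell '.' (not opp) -> no flip
Dir S: opp run (5,1), next=edge -> no flip
Dir SE: first cell '.' (not opp) -> no flip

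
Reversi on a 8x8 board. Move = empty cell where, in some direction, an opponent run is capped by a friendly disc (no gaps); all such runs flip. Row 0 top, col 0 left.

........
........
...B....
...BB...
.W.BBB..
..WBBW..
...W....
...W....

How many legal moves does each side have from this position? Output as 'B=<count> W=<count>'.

-- B to move --
(3,0): no bracket -> illegal
(3,1): no bracket -> illegal
(3,2): no bracket -> illegal
(4,0): no bracket -> illegal
(4,2): no bracket -> illegal
(4,6): no bracket -> illegal
(5,0): no bracket -> illegal
(5,1): flips 1 -> legal
(5,6): flips 1 -> legal
(6,1): flips 1 -> legal
(6,2): no bracket -> illegal
(6,4): no bracket -> illegal
(6,5): flips 1 -> legal
(6,6): flips 1 -> legal
(7,2): flips 1 -> legal
(7,4): no bracket -> illegal
B mobility = 6
-- W to move --
(1,2): no bracket -> illegal
(1,3): flips 4 -> legal
(1,4): no bracket -> illegal
(2,2): flips 2 -> legal
(2,4): no bracket -> illegal
(2,5): flips 2 -> legal
(3,2): no bracket -> illegal
(3,5): flips 1 -> legal
(3,6): flips 2 -> legal
(4,2): no bracket -> illegal
(4,6): no bracket -> illegal
(5,6): no bracket -> illegal
(6,2): no bracket -> illegal
(6,4): no bracket -> illegal
(6,5): no bracket -> illegal
W mobility = 5

Answer: B=6 W=5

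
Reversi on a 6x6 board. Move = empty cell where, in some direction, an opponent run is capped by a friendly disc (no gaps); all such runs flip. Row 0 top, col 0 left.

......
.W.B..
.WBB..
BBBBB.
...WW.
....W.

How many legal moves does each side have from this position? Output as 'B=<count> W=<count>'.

Answer: B=8 W=4

Derivation:
-- B to move --
(0,0): flips 1 -> legal
(0,1): flips 2 -> legal
(0,2): no bracket -> illegal
(1,0): flips 1 -> legal
(1,2): flips 1 -> legal
(2,0): flips 1 -> legal
(3,5): no bracket -> illegal
(4,2): no bracket -> illegal
(4,5): no bracket -> illegal
(5,2): flips 1 -> legal
(5,3): flips 1 -> legal
(5,5): flips 1 -> legal
B mobility = 8
-- W to move --
(0,2): no bracket -> illegal
(0,3): flips 3 -> legal
(0,4): no bracket -> illegal
(1,2): no bracket -> illegal
(1,4): no bracket -> illegal
(2,0): no bracket -> illegal
(2,4): flips 3 -> legal
(2,5): flips 1 -> legal
(3,5): no bracket -> illegal
(4,0): no bracket -> illegal
(4,1): flips 1 -> legal
(4,2): no bracket -> illegal
(4,5): no bracket -> illegal
W mobility = 4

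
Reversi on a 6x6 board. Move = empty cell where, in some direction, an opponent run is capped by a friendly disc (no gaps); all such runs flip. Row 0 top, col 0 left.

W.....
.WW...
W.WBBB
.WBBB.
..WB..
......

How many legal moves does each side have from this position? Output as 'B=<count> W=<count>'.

-- B to move --
(0,1): flips 1 -> legal
(0,2): flips 2 -> legal
(0,3): no bracket -> illegal
(1,0): no bracket -> illegal
(1,3): no bracket -> illegal
(2,1): flips 1 -> legal
(3,0): flips 1 -> legal
(4,0): no bracket -> illegal
(4,1): flips 1 -> legal
(5,1): flips 1 -> legal
(5,2): flips 1 -> legal
(5,3): no bracket -> illegal
B mobility = 7
-- W to move --
(1,3): no bracket -> illegal
(1,4): no bracket -> illegal
(1,5): flips 2 -> legal
(2,1): no bracket -> illegal
(3,5): flips 3 -> legal
(4,1): no bracket -> illegal
(4,4): flips 2 -> legal
(4,5): flips 2 -> legal
(5,2): no bracket -> illegal
(5,3): no bracket -> illegal
(5,4): no bracket -> illegal
W mobility = 4

Answer: B=7 W=4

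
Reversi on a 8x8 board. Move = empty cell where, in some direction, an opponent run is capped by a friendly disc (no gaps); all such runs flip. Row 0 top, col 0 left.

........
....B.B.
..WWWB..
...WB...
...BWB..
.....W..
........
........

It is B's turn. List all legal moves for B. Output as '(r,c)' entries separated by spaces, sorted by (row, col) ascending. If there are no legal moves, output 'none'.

Answer: (1,2) (1,3) (2,1) (3,2) (5,4) (6,5)

Derivation:
(1,1): no bracket -> illegal
(1,2): flips 1 -> legal
(1,3): flips 2 -> legal
(1,5): no bracket -> illegal
(2,1): flips 3 -> legal
(3,1): no bracket -> illegal
(3,2): flips 2 -> legal
(3,5): no bracket -> illegal
(4,2): no bracket -> illegal
(4,6): no bracket -> illegal
(5,3): no bracket -> illegal
(5,4): flips 1 -> legal
(5,6): no bracket -> illegal
(6,4): no bracket -> illegal
(6,5): flips 1 -> legal
(6,6): no bracket -> illegal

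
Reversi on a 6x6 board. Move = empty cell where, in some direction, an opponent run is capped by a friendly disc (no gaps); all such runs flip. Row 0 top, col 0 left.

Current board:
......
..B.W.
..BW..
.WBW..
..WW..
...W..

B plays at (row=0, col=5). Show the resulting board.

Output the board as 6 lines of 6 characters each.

Place B at (0,5); scan 8 dirs for brackets.
Dir NW: edge -> no flip
Dir N: edge -> no flip
Dir NE: edge -> no flip
Dir W: first cell '.' (not opp) -> no flip
Dir E: edge -> no flip
Dir SW: opp run (1,4) (2,3) capped by B -> flip
Dir S: first cell '.' (not opp) -> no flip
Dir SE: edge -> no flip
All flips: (1,4) (2,3)

Answer: .....B
..B.B.
..BB..
.WBW..
..WW..
...W..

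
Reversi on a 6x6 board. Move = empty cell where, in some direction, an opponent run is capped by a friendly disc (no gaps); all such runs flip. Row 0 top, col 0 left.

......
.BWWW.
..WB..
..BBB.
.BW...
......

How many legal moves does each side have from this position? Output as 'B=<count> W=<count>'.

Answer: B=9 W=8

Derivation:
-- B to move --
(0,1): flips 1 -> legal
(0,2): flips 2 -> legal
(0,3): flips 1 -> legal
(0,4): no bracket -> illegal
(0,5): flips 1 -> legal
(1,5): flips 3 -> legal
(2,1): flips 1 -> legal
(2,4): no bracket -> illegal
(2,5): no bracket -> illegal
(3,1): no bracket -> illegal
(4,3): flips 1 -> legal
(5,1): flips 1 -> legal
(5,2): flips 1 -> legal
(5,3): no bracket -> illegal
B mobility = 9
-- W to move --
(0,0): flips 1 -> legal
(0,1): no bracket -> illegal
(0,2): no bracket -> illegal
(1,0): flips 1 -> legal
(2,0): no bracket -> illegal
(2,1): no bracket -> illegal
(2,4): flips 2 -> legal
(2,5): no bracket -> illegal
(3,0): no bracket -> illegal
(3,1): no bracket -> illegal
(3,5): no bracket -> illegal
(4,0): flips 1 -> legal
(4,3): flips 2 -> legal
(4,4): flips 1 -> legal
(4,5): flips 2 -> legal
(5,0): flips 3 -> legal
(5,1): no bracket -> illegal
(5,2): no bracket -> illegal
W mobility = 8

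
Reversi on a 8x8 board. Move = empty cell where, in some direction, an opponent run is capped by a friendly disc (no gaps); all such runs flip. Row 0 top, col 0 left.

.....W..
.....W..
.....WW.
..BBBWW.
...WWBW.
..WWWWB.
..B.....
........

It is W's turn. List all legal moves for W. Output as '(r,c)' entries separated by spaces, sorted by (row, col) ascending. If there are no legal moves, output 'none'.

Answer: (2,1) (2,2) (2,3) (2,4) (3,1) (5,7) (6,6) (7,1) (7,2)

Derivation:
(2,1): flips 1 -> legal
(2,2): flips 1 -> legal
(2,3): flips 1 -> legal
(2,4): flips 1 -> legal
(3,1): flips 3 -> legal
(4,1): no bracket -> illegal
(4,2): no bracket -> illegal
(4,7): no bracket -> illegal
(5,1): no bracket -> illegal
(5,7): flips 1 -> legal
(6,1): no bracket -> illegal
(6,3): no bracket -> illegal
(6,5): no bracket -> illegal
(6,6): flips 1 -> legal
(6,7): no bracket -> illegal
(7,1): flips 1 -> legal
(7,2): flips 1 -> legal
(7,3): no bracket -> illegal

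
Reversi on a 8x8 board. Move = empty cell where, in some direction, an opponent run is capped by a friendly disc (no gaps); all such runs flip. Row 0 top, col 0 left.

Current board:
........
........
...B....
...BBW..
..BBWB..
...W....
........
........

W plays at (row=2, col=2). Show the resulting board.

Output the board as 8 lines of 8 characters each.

Place W at (2,2); scan 8 dirs for brackets.
Dir NW: first cell '.' (not opp) -> no flip
Dir N: first cell '.' (not opp) -> no flip
Dir NE: first cell '.' (not opp) -> no flip
Dir W: first cell '.' (not opp) -> no flip
Dir E: opp run (2,3), next='.' -> no flip
Dir SW: first cell '.' (not opp) -> no flip
Dir S: first cell '.' (not opp) -> no flip
Dir SE: opp run (3,3) capped by W -> flip
All flips: (3,3)

Answer: ........
........
..WB....
...WBW..
..BBWB..
...W....
........
........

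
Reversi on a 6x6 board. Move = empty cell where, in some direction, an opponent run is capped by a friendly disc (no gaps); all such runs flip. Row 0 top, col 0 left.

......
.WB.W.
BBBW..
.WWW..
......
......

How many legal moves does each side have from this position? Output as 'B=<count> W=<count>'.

Answer: B=11 W=4

Derivation:
-- B to move --
(0,0): flips 1 -> legal
(0,1): flips 1 -> legal
(0,2): flips 1 -> legal
(0,3): no bracket -> illegal
(0,4): no bracket -> illegal
(0,5): no bracket -> illegal
(1,0): flips 1 -> legal
(1,3): no bracket -> illegal
(1,5): no bracket -> illegal
(2,4): flips 1 -> legal
(2,5): no bracket -> illegal
(3,0): no bracket -> illegal
(3,4): flips 1 -> legal
(4,0): flips 1 -> legal
(4,1): flips 1 -> legal
(4,2): flips 2 -> legal
(4,3): flips 1 -> legal
(4,4): flips 1 -> legal
B mobility = 11
-- W to move --
(0,1): flips 1 -> legal
(0,2): flips 2 -> legal
(0,3): no bracket -> illegal
(1,0): flips 1 -> legal
(1,3): flips 2 -> legal
(3,0): no bracket -> illegal
W mobility = 4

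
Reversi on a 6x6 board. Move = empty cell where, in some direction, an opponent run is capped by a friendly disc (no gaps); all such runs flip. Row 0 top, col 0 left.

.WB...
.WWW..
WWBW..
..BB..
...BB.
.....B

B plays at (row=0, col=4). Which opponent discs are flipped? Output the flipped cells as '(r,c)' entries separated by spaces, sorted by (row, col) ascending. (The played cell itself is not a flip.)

Answer: (1,3)

Derivation:
Dir NW: edge -> no flip
Dir N: edge -> no flip
Dir NE: edge -> no flip
Dir W: first cell '.' (not opp) -> no flip
Dir E: first cell '.' (not opp) -> no flip
Dir SW: opp run (1,3) capped by B -> flip
Dir S: first cell '.' (not opp) -> no flip
Dir SE: first cell '.' (not opp) -> no flip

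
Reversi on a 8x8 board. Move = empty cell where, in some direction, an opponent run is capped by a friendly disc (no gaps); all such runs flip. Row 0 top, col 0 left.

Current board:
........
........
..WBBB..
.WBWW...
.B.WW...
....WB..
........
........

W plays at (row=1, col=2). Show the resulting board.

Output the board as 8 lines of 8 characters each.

Place W at (1,2); scan 8 dirs for brackets.
Dir NW: first cell '.' (not opp) -> no flip
Dir N: first cell '.' (not opp) -> no flip
Dir NE: first cell '.' (not opp) -> no flip
Dir W: first cell '.' (not opp) -> no flip
Dir E: first cell '.' (not opp) -> no flip
Dir SW: first cell '.' (not opp) -> no flip
Dir S: first cell 'W' (not opp) -> no flip
Dir SE: opp run (2,3) capped by W -> flip
All flips: (2,3)

Answer: ........
..W.....
..WWBB..
.WBWW...
.B.WW...
....WB..
........
........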